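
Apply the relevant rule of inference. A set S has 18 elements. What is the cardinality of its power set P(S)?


The power set of a set with n elements has 2^n elements.
|P(S)| = 2^18 = 262144

262144


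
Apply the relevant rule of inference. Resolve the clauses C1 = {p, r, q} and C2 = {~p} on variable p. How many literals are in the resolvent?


Remove p from C1 and ~p from C2.
C1 remainder: {r, q}
C2 remainder: {}
Union (resolvent): {q, r}
Resolvent has 2 literal(s).

2


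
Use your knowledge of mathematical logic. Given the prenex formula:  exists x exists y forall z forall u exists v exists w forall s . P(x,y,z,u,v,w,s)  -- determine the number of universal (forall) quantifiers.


Quantifier prefix: exists x exists y forall z forall u exists v exists w forall s
Mark each quantifier type:
  E E U U E E U
Universal count = 3, Existential count = 4
Asked for universal (forall) quantifiers: 3

3


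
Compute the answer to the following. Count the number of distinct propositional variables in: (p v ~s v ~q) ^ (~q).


Identify each variable that appears in the formula.
Variables found: p, q, s
Count = 3

3


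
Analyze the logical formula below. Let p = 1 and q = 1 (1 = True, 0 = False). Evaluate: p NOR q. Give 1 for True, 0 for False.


p = 1, q = 1
Operation: p NOR q
Evaluate: 1 NOR 1 = 0

0


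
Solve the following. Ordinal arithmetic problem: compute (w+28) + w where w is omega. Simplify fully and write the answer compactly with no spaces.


Compute (w+28) + w.
Ordinal + is associative but NOT commutative; for finite n>0, n + w = w but w + n stays w+n.
(w+28) + w = w + (28+w) = w + w = w*2 (the finite tail 28 is absorbed by the right w).
Result = w*2

w*2


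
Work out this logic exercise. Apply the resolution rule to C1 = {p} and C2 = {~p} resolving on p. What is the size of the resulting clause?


Remove p from C1 and ~p from C2.
C1 remainder: {}
C2 remainder: {}
Union (resolvent): {} (empty clause)
Resolvent has 0 literal(s).

0


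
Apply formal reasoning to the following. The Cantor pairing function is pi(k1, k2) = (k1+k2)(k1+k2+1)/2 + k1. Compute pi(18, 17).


k1 + k2 = 35
(k1+k2)(k1+k2+1)/2 = 35 * 36 / 2 = 630
pi = 630 + 18 = 648

648


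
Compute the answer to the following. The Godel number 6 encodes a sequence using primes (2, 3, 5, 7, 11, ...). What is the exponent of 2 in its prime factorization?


Factorize 6 by dividing by 2 repeatedly.
Division steps: 2 divides 6 exactly 1 time(s).
Exponent of 2 = 1

1


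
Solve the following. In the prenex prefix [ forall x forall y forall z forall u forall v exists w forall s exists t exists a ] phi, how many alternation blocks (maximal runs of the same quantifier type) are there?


Quantifier-type sequence: A A A A A E A E E  (A=forall, E=exists)
Group into maximal same-type runs:
  Ax5 | Ex1 | Ax1 | Ex2
Number of blocks = 4

4


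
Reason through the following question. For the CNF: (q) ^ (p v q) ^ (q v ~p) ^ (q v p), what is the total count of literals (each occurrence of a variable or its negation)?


Counting literals in each clause:
Clause 1: 1 literal(s)
Clause 2: 2 literal(s)
Clause 3: 2 literal(s)
Clause 4: 2 literal(s)
Total = 7

7


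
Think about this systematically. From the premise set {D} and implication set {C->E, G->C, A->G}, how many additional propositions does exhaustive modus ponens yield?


Initial facts: {D}
Apply modus ponens to closure:
  (no implication fires)
Final known: {D}
New propositions: {(none)}
Count = 0

0


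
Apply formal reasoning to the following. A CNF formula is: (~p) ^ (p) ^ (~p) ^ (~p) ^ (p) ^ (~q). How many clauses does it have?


A CNF formula is a conjunction of clauses.
Clauses are separated by ^.
Counting the conjuncts: 6 clauses.

6


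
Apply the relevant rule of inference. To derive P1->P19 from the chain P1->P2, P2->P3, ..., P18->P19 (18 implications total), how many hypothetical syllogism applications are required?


With 18 implications in a chain connecting 19 propositions:
P1->P2, P2->P3, ..., P18->P19
Steps needed = (number of implications) - 1 = 18 - 1 = 17

17


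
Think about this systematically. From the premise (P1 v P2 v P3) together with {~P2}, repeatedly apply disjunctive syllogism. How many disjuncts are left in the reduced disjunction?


Original disjuncts (3): P1, P2, P3
Negated (eliminate): ~P2
Remaining disjuncts: P1, P3
Count = 3 - 1 = 2

2


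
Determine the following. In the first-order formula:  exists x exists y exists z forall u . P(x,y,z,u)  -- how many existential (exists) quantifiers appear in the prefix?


Quantifier prefix: exists x exists y exists z forall u
Mark each quantifier type:
  E E E U
Universal count = 1, Existential count = 3
Asked for existential (exists) quantifiers: 3

3


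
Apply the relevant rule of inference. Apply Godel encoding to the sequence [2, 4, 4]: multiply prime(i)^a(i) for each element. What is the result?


Encode each element as an exponent of the corresponding prime:
  2^2 = 4
  3^4 = 81
  5^4 = 625
Product = 4 * 81 * 625 = 202500

202500


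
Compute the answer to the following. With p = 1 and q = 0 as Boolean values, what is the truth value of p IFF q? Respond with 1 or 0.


p = 1, q = 0
Operation: p IFF q
Evaluate: 1 IFF 0 = 0

0


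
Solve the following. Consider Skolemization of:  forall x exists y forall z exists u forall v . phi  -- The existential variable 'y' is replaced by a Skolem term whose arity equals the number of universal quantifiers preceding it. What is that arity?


Quantifier prefix: forall x exists y forall z exists u forall v
'y' is existentially quantified at position 2.
Universal variables preceding it: x
Skolem function arity = 1

1


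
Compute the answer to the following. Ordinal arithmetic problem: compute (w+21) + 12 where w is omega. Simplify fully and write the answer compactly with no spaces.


Compute (w+21) + 12.
Ordinal + is associative but NOT commutative; for finite n>0, n + w = w but w + n stays w+n.
By associativity: (w+21) + 12 = w + (21+12) = w+33.
Result = w+33

w+33


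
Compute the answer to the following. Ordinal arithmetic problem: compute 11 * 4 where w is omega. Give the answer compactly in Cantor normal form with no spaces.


Compute 11 * 4.
Ordinal * is associative and left-distributive over +, but NOT commutative; for finite n>1, n*w = w but w*n stays w*n.
Both finite; ordinal * agrees with natural *: 11 * 4 = 44.
Result = 44

44


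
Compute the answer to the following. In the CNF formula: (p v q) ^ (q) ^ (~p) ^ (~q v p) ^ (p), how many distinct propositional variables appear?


Identify each variable that appears in the formula.
Variables found: p, q
Count = 2

2


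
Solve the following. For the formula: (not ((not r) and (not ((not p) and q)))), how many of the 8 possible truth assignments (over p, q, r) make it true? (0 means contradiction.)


Check all 8 assignments:
p=0, q=0, r=0: 0
p=0, q=0, r=1: 1
p=0, q=1, r=0: 1
p=0, q=1, r=1: 1
p=1, q=0, r=0: 0
p=1, q=0, r=1: 1
p=1, q=1, r=0: 0
p=1, q=1, r=1: 1
Count of True = 5

5


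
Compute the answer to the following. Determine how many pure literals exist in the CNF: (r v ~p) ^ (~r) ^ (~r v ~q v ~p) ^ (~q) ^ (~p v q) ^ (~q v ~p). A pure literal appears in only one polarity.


Check each variable for pure literal status:
p: pure negative
q: mixed (not pure)
r: mixed (not pure)
Pure literal count = 1

1


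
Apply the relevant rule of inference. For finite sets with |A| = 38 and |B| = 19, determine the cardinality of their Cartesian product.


The Cartesian product A x B contains all ordered pairs (a, b).
|A x B| = |A| * |B| = 38 * 19 = 722

722


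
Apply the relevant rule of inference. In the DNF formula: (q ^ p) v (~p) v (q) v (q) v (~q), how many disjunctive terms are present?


A DNF formula is a disjunction of terms (conjunctions).
Terms are separated by v.
Counting the disjuncts: 5 terms.

5


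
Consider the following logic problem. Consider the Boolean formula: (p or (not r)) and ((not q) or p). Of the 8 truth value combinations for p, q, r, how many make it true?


Evaluate all 8 assignments for p, q, r:
p=0, q=0, r=0: 1
p=0, q=0, r=1: 0
p=0, q=1, r=0: 0
p=0, q=1, r=1: 0
p=1, q=0, r=0: 1
p=1, q=0, r=1: 1
p=1, q=1, r=0: 1
p=1, q=1, r=1: 1
Satisfying count = 5

5


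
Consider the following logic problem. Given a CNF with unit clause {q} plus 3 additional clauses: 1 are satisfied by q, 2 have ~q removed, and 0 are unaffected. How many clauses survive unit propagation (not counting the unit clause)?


Satisfied (removed): 1
Shortened (remain): 2
Unchanged (remain): 0
Remaining = 2 + 0 = 2

2


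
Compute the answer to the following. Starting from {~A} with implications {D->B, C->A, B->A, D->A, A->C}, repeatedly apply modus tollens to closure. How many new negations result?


Initial negated facts: {~A}
Apply modus tollens to closure:
  ~A and C->A  =>  ~C
  ~A and B->A  =>  ~B
  ~A and D->A  =>  ~D
Final negated: {~A, ~B, ~C, ~D}
New negations: {~B, ~C, ~D}
Count = 3

3


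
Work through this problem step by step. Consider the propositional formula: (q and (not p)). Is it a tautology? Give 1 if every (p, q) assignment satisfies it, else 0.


Check all 4 assignments:
p=0, q=0: 0
p=0, q=1: 1
p=1, q=0: 0
p=1, q=1: 0
Satisfying count = 1/4.
Tautology iff count = 4: no.

0


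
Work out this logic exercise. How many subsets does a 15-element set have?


The power set of a set with n elements has 2^n elements.
|P(S)| = 2^15 = 32768

32768


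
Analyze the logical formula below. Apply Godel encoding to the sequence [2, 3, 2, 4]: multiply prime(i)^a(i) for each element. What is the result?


Encode each element as an exponent of the corresponding prime:
  2^2 = 4
  3^3 = 27
  5^2 = 25
  7^4 = 2401
Product = 4 * 27 * 25 * 2401 = 6482700

6482700


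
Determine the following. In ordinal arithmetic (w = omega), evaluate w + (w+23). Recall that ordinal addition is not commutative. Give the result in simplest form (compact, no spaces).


Compute w + (w+23).
Ordinal + is associative but NOT commutative; for finite n>0, n + w = w but w + n stays w+n.
w + (w+23) = (w+w) + 23 = w*2+23.
Result = w*2+23

w*2+23


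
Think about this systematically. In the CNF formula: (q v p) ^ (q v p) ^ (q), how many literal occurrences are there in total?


Counting literals in each clause:
Clause 1: 2 literal(s)
Clause 2: 2 literal(s)
Clause 3: 1 literal(s)
Total = 5

5


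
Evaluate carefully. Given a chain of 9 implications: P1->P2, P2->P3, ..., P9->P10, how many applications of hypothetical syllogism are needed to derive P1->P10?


With 9 implications in a chain connecting 10 propositions:
P1->P2, P2->P3, ..., P9->P10
Steps needed = (number of implications) - 1 = 9 - 1 = 8

8


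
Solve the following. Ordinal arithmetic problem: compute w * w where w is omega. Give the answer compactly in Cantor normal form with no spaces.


Compute w * w.
Ordinal * is associative and left-distributive over +, but NOT commutative; for finite n>1, n*w = w but w*n stays w*n.
w * w = w^2 by definition.
Result = w^2

w^2


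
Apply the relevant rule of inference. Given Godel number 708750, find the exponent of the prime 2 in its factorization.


Factorize 708750 by dividing by 2 repeatedly.
Division steps: 2 divides 708750 exactly 1 time(s).
Exponent of 2 = 1

1


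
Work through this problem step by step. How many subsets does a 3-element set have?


The power set of a set with n elements has 2^n elements.
|P(S)| = 2^3 = 8

8


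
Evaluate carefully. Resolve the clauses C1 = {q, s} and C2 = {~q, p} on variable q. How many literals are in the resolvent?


Remove q from C1 and ~q from C2.
C1 remainder: {s}
C2 remainder: {p}
Union (resolvent): {p, s}
Resolvent has 2 literal(s).

2


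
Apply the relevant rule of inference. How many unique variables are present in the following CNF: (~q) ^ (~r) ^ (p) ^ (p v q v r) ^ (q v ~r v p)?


Identify each variable that appears in the formula.
Variables found: p, q, r
Count = 3

3


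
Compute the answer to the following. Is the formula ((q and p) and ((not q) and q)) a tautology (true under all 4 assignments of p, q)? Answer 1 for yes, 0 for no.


Check all 4 assignments:
p=0, q=0: 0
p=0, q=1: 0
p=1, q=0: 0
p=1, q=1: 0
Satisfying count = 0/4.
Tautology iff count = 4: no.

0


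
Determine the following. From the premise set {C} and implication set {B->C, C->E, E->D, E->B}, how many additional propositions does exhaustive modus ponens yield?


Initial facts: {C}
Apply modus ponens to closure:
  C and C->E  =>  E
  E and E->D  =>  D
  E and E->B  =>  B
Final known: {B, C, D, E}
New propositions: {B, D, E}
Count = 3

3


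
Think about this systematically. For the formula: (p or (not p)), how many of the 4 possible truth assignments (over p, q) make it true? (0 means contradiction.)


Check all 4 assignments:
p=0, q=0: 1
p=0, q=1: 1
p=1, q=0: 1
p=1, q=1: 1
Count of True = 4

4


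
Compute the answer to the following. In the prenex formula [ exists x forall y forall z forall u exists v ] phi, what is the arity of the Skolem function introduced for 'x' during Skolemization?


Quantifier prefix: exists x forall y forall z forall u exists v
'x' is existentially quantified at position 1.
No universal quantifiers precede it.
Skolem function arity = 0 (a Skolem constant)

0


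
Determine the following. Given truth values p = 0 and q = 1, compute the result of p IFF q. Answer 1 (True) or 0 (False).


p = 0, q = 1
Operation: p IFF q
Evaluate: 0 IFF 1 = 0

0


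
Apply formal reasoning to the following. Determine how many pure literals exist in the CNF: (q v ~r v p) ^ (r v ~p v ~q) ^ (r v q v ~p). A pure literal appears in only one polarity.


Check each variable for pure literal status:
p: mixed (not pure)
q: mixed (not pure)
r: mixed (not pure)
Pure literal count = 0

0


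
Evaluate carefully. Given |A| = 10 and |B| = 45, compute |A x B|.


The Cartesian product A x B contains all ordered pairs (a, b).
|A x B| = |A| * |B| = 10 * 45 = 450

450


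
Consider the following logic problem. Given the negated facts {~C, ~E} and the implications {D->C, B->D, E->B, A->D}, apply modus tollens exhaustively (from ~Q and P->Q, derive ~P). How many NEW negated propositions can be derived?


Initial negated facts: {~C, ~E}
Apply modus tollens to closure:
  ~C and D->C  =>  ~D
  ~D and B->D  =>  ~B
  ~D and A->D  =>  ~A
Final negated: {~A, ~B, ~C, ~D, ~E}
New negations: {~A, ~B, ~D}
Count = 3

3


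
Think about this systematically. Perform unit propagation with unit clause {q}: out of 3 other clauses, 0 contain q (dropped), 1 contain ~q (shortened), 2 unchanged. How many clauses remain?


Satisfied (removed): 0
Shortened (remain): 1
Unchanged (remain): 2
Remaining = 1 + 2 = 3

3


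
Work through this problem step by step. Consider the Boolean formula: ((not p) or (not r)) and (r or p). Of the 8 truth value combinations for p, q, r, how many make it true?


Evaluate all 8 assignments for p, q, r:
p=0, q=0, r=0: 0
p=0, q=0, r=1: 1
p=0, q=1, r=0: 0
p=0, q=1, r=1: 1
p=1, q=0, r=0: 1
p=1, q=0, r=1: 0
p=1, q=1, r=0: 1
p=1, q=1, r=1: 0
Satisfying count = 4

4


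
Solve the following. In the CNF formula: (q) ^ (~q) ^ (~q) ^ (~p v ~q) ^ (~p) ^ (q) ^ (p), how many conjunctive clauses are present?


A CNF formula is a conjunction of clauses.
Clauses are separated by ^.
Counting the conjuncts: 7 clauses.

7


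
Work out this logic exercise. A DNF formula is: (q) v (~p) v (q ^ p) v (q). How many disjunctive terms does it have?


A DNF formula is a disjunction of terms (conjunctions).
Terms are separated by v.
Counting the disjuncts: 4 terms.

4


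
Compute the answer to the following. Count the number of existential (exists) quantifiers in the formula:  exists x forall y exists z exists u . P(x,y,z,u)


Quantifier prefix: exists x forall y exists z exists u
Mark each quantifier type:
  E U E E
Universal count = 1, Existential count = 3
Asked for existential (exists) quantifiers: 3

3


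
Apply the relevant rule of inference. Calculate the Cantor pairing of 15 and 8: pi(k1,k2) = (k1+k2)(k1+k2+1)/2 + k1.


k1 + k2 = 23
(k1+k2)(k1+k2+1)/2 = 23 * 24 / 2 = 276
pi = 276 + 15 = 291

291


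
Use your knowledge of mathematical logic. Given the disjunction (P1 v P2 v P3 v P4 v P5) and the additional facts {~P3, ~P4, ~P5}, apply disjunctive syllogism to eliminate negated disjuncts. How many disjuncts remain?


Original disjuncts (5): P1, P2, P3, P4, P5
Negated (eliminate): ~P3, ~P4, ~P5
Remaining disjuncts: P1, P2
Count = 5 - 3 = 2

2


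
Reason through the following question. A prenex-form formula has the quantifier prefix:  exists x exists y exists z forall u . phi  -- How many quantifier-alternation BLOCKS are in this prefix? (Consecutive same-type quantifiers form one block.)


Quantifier-type sequence: E E E A  (A=forall, E=exists)
Group into maximal same-type runs:
  Ex3 | Ax1
Number of blocks = 2

2


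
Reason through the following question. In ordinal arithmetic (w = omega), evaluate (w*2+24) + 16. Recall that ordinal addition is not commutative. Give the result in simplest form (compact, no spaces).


Compute (w*2+24) + 16.
Ordinal + is associative but NOT commutative; for finite n>0, n + w = w but w + n stays w+n.
By associativity: (w*2+24) + 16 = w*2 + (24+16) = w*2+40.
Result = w*2+40

w*2+40


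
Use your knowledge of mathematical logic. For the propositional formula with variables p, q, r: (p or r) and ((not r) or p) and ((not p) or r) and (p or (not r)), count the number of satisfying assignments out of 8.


Evaluate all 8 assignments for p, q, r:
p=0, q=0, r=0: 0
p=0, q=0, r=1: 0
p=0, q=1, r=0: 0
p=0, q=1, r=1: 0
p=1, q=0, r=0: 0
p=1, q=0, r=1: 1
p=1, q=1, r=0: 0
p=1, q=1, r=1: 1
Satisfying count = 2

2


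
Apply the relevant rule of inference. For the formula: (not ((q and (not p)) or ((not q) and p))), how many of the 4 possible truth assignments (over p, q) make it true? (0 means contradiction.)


Check all 4 assignments:
p=0, q=0: 1
p=0, q=1: 0
p=1, q=0: 0
p=1, q=1: 1
Count of True = 2

2


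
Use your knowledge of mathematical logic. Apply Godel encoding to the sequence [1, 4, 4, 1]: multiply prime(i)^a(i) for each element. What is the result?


Encode each element as an exponent of the corresponding prime:
  2^1 = 2
  3^4 = 81
  5^4 = 625
  7^1 = 7
Product = 2 * 81 * 625 * 7 = 708750

708750


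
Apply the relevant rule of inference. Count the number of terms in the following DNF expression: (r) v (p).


A DNF formula is a disjunction of terms (conjunctions).
Terms are separated by v.
Counting the disjuncts: 2 terms.

2


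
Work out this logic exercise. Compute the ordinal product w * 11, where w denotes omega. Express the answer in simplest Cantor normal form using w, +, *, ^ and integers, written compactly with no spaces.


Compute w * 11.
Ordinal * is associative and left-distributive over +, but NOT commutative; for finite n>1, n*w = w but w*n stays w*n.
w * 11 means 11 copies of w concatenated: w*11.
Result = w*11

w*11


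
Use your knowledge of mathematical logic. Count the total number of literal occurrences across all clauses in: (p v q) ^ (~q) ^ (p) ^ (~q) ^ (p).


Counting literals in each clause:
Clause 1: 2 literal(s)
Clause 2: 1 literal(s)
Clause 3: 1 literal(s)
Clause 4: 1 literal(s)
Clause 5: 1 literal(s)
Total = 6

6


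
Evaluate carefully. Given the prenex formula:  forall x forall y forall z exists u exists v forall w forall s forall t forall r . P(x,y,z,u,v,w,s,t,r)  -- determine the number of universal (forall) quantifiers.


Quantifier prefix: forall x forall y forall z exists u exists v forall w forall s forall t forall r
Mark each quantifier type:
  U U U E E U U U U
Universal count = 7, Existential count = 2
Asked for universal (forall) quantifiers: 7

7


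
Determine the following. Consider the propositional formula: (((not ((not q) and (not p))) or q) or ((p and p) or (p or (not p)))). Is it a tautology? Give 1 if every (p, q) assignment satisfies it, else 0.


Check all 4 assignments:
p=0, q=0: 1
p=0, q=1: 1
p=1, q=0: 1
p=1, q=1: 1
Satisfying count = 4/4.
Tautology iff count = 4: yes.

1


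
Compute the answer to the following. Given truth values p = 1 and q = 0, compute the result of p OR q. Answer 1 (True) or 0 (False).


p = 1, q = 0
Operation: p OR q
Evaluate: 1 OR 0 = 1

1


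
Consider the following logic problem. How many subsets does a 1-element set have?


The power set of a set with n elements has 2^n elements.
|P(S)| = 2^1 = 2

2


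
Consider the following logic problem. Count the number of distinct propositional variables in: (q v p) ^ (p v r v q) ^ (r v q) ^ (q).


Identify each variable that appears in the formula.
Variables found: p, q, r
Count = 3

3


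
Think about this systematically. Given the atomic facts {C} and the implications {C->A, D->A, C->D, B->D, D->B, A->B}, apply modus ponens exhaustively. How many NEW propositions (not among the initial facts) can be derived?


Initial facts: {C}
Apply modus ponens to closure:
  C and C->A  =>  A
  C and C->D  =>  D
  D and D->B  =>  B
Final known: {A, B, C, D}
New propositions: {A, B, D}
Count = 3

3


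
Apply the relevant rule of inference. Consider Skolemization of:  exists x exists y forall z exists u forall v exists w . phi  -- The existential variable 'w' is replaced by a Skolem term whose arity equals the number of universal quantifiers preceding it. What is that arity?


Quantifier prefix: exists x exists y forall z exists u forall v exists w
'w' is existentially quantified at position 6.
Universal variables preceding it: z, v
Skolem function arity = 2

2


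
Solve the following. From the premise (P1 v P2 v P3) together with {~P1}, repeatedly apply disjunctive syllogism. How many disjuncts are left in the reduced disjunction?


Original disjuncts (3): P1, P2, P3
Negated (eliminate): ~P1
Remaining disjuncts: P2, P3
Count = 3 - 1 = 2

2


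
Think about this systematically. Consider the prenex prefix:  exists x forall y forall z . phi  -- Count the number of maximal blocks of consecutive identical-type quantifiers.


Quantifier-type sequence: E A A  (A=forall, E=exists)
Group into maximal same-type runs:
  Ex1 | Ax2
Number of blocks = 2

2


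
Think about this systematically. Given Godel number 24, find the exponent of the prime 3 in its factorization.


Factorize 24 by dividing by 3 repeatedly.
Division steps: 3 divides 24 exactly 1 time(s).
Exponent of 3 = 1

1


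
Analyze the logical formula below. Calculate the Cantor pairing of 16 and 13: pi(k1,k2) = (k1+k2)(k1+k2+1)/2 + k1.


k1 + k2 = 29
(k1+k2)(k1+k2+1)/2 = 29 * 30 / 2 = 435
pi = 435 + 16 = 451

451


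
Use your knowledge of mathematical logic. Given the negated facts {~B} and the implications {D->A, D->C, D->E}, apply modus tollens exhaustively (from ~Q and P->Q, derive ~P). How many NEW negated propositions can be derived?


Initial negated facts: {~B}
Apply modus tollens to closure:
  (no implication fires)
Final negated: {~B}
New negations: {(none)}
Count = 0

0


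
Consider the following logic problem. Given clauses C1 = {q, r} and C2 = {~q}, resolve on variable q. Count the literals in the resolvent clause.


Remove q from C1 and ~q from C2.
C1 remainder: {r}
C2 remainder: {}
Union (resolvent): {r}
Resolvent has 1 literal(s).

1


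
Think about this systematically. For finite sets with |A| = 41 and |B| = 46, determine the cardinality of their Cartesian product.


The Cartesian product A x B contains all ordered pairs (a, b).
|A x B| = |A| * |B| = 41 * 46 = 1886

1886


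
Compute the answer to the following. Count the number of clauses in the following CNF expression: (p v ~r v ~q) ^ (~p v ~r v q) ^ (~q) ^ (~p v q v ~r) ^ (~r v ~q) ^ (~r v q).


A CNF formula is a conjunction of clauses.
Clauses are separated by ^.
Counting the conjuncts: 6 clauses.

6


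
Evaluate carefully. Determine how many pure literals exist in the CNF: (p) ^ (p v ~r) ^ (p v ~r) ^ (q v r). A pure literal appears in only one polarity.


Check each variable for pure literal status:
p: pure positive
q: pure positive
r: mixed (not pure)
Pure literal count = 2

2


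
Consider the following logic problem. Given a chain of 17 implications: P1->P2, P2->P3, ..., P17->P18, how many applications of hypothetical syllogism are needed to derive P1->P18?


With 17 implications in a chain connecting 18 propositions:
P1->P2, P2->P3, ..., P17->P18
Steps needed = (number of implications) - 1 = 17 - 1 = 16

16


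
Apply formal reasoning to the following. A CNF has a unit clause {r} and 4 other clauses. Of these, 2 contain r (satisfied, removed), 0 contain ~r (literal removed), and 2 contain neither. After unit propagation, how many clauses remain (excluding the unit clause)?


Satisfied (removed): 2
Shortened (remain): 0
Unchanged (remain): 2
Remaining = 0 + 2 = 2

2


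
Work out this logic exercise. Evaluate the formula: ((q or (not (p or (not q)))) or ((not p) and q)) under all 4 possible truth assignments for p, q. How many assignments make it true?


Check all 4 assignments:
p=0, q=0: 0
p=0, q=1: 1
p=1, q=0: 0
p=1, q=1: 1
Count of True = 2

2


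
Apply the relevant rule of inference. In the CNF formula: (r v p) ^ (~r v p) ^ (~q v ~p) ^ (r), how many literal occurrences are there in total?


Counting literals in each clause:
Clause 1: 2 literal(s)
Clause 2: 2 literal(s)
Clause 3: 2 literal(s)
Clause 4: 1 literal(s)
Total = 7

7


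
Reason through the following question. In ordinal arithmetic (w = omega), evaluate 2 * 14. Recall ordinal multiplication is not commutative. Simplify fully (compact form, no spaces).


Compute 2 * 14.
Ordinal * is associative and left-distributive over +, but NOT commutative; for finite n>1, n*w = w but w*n stays w*n.
Both finite; ordinal * agrees with natural *: 2 * 14 = 28.
Result = 28

28


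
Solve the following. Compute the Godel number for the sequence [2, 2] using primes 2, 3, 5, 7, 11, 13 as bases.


Encode each element as an exponent of the corresponding prime:
  2^2 = 4
  3^2 = 9
Product = 4 * 9 = 36

36


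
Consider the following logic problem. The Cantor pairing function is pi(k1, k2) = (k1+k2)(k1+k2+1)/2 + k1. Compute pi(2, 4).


k1 + k2 = 6
(k1+k2)(k1+k2+1)/2 = 6 * 7 / 2 = 21
pi = 21 + 2 = 23

23


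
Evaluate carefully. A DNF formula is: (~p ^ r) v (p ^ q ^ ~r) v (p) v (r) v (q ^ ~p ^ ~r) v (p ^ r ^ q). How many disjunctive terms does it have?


A DNF formula is a disjunction of terms (conjunctions).
Terms are separated by v.
Counting the disjuncts: 6 terms.

6


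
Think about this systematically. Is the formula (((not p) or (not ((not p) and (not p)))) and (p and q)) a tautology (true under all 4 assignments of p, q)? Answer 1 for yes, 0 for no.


Check all 4 assignments:
p=0, q=0: 0
p=0, q=1: 0
p=1, q=0: 0
p=1, q=1: 1
Satisfying count = 1/4.
Tautology iff count = 4: no.

0


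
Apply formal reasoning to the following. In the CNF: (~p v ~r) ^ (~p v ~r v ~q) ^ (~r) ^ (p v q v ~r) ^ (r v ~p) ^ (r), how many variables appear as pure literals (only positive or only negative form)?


Check each variable for pure literal status:
p: mixed (not pure)
q: mixed (not pure)
r: mixed (not pure)
Pure literal count = 0

0


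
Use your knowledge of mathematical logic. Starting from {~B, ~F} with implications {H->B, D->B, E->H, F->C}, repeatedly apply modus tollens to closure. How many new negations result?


Initial negated facts: {~B, ~F}
Apply modus tollens to closure:
  ~B and H->B  =>  ~H
  ~B and D->B  =>  ~D
  ~H and E->H  =>  ~E
Final negated: {~B, ~D, ~E, ~F, ~H}
New negations: {~D, ~E, ~H}
Count = 3

3


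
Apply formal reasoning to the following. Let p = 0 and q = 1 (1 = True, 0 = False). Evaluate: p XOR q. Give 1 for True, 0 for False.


p = 0, q = 1
Operation: p XOR q
Evaluate: 0 XOR 1 = 1

1


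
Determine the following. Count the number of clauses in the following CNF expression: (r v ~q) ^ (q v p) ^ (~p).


A CNF formula is a conjunction of clauses.
Clauses are separated by ^.
Counting the conjuncts: 3 clauses.

3


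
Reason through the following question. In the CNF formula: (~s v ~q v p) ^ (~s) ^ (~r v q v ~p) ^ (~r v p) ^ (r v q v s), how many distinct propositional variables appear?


Identify each variable that appears in the formula.
Variables found: p, q, r, s
Count = 4

4


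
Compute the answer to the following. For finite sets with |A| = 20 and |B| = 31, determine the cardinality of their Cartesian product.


The Cartesian product A x B contains all ordered pairs (a, b).
|A x B| = |A| * |B| = 20 * 31 = 620

620


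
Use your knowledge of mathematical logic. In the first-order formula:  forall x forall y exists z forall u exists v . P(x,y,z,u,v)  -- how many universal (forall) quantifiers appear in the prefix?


Quantifier prefix: forall x forall y exists z forall u exists v
Mark each quantifier type:
  U U E U E
Universal count = 3, Existential count = 2
Asked for universal (forall) quantifiers: 3

3


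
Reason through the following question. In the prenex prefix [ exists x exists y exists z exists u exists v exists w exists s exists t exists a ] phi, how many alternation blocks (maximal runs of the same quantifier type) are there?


Quantifier-type sequence: E E E E E E E E E  (A=forall, E=exists)
Group into maximal same-type runs:
  Ex9
Number of blocks = 1

1


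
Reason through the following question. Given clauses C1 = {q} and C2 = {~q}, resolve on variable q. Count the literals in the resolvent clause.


Remove q from C1 and ~q from C2.
C1 remainder: {}
C2 remainder: {}
Union (resolvent): {} (empty clause)
Resolvent has 0 literal(s).

0


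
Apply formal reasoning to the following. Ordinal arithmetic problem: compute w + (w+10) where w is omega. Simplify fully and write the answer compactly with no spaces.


Compute w + (w+10).
Ordinal + is associative but NOT commutative; for finite n>0, n + w = w but w + n stays w+n.
w + (w+10) = (w+w) + 10 = w*2+10.
Result = w*2+10

w*2+10


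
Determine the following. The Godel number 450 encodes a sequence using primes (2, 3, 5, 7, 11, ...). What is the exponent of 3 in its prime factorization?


Factorize 450 by dividing by 3 repeatedly.
Division steps: 3 divides 450 exactly 2 time(s).
Exponent of 3 = 2

2


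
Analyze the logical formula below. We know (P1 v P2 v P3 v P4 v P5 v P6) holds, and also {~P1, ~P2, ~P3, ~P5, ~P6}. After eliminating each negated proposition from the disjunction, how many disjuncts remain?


Original disjuncts (6): P1, P2, P3, P4, P5, P6
Negated (eliminate): ~P1, ~P2, ~P3, ~P5, ~P6
Remaining disjuncts: P4
Count = 6 - 5 = 1

1


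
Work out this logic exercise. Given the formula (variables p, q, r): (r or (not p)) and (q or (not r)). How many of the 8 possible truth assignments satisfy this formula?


Evaluate all 8 assignments for p, q, r:
p=0, q=0, r=0: 1
p=0, q=0, r=1: 0
p=0, q=1, r=0: 1
p=0, q=1, r=1: 1
p=1, q=0, r=0: 0
p=1, q=0, r=1: 0
p=1, q=1, r=0: 0
p=1, q=1, r=1: 1
Satisfying count = 4

4


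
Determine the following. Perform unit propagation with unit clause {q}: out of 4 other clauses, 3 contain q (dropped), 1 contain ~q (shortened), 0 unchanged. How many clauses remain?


Satisfied (removed): 3
Shortened (remain): 1
Unchanged (remain): 0
Remaining = 1 + 0 = 1

1


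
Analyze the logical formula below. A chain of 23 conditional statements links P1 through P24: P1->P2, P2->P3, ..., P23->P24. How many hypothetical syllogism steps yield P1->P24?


With 23 implications in a chain connecting 24 propositions:
P1->P2, P2->P3, ..., P23->P24
Steps needed = (number of implications) - 1 = 23 - 1 = 22

22


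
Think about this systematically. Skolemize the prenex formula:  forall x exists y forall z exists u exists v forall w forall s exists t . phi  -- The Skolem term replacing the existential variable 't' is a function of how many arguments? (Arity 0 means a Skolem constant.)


Quantifier prefix: forall x exists y forall z exists u exists v forall w forall s exists t
't' is existentially quantified at position 8.
Universal variables preceding it: x, z, w, s
Skolem function arity = 4

4


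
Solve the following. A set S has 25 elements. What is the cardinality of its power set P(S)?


The power set of a set with n elements has 2^n elements.
|P(S)| = 2^25 = 33554432

33554432


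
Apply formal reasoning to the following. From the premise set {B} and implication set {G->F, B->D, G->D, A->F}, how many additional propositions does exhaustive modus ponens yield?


Initial facts: {B}
Apply modus ponens to closure:
  B and B->D  =>  D
Final known: {B, D}
New propositions: {D}
Count = 1

1


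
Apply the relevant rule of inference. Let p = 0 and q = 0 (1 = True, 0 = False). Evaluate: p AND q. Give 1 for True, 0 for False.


p = 0, q = 0
Operation: p AND q
Evaluate: 0 AND 0 = 0

0


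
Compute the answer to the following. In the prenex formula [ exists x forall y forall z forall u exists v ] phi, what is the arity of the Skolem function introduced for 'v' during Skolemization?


Quantifier prefix: exists x forall y forall z forall u exists v
'v' is existentially quantified at position 5.
Universal variables preceding it: y, z, u
Skolem function arity = 3

3


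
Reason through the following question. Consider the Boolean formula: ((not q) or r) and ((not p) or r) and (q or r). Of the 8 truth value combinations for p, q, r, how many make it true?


Evaluate all 8 assignments for p, q, r:
p=0, q=0, r=0: 0
p=0, q=0, r=1: 1
p=0, q=1, r=0: 0
p=0, q=1, r=1: 1
p=1, q=0, r=0: 0
p=1, q=0, r=1: 1
p=1, q=1, r=0: 0
p=1, q=1, r=1: 1
Satisfying count = 4

4


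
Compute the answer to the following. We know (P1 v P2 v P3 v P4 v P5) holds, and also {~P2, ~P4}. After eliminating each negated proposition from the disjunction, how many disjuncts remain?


Original disjuncts (5): P1, P2, P3, P4, P5
Negated (eliminate): ~P2, ~P4
Remaining disjuncts: P1, P3, P5
Count = 5 - 2 = 3

3


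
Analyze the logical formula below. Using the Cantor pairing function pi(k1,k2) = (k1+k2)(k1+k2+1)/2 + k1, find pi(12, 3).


k1 + k2 = 15
(k1+k2)(k1+k2+1)/2 = 15 * 16 / 2 = 120
pi = 120 + 12 = 132

132


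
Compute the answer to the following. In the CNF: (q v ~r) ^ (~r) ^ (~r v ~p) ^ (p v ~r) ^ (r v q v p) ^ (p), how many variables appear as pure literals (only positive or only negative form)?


Check each variable for pure literal status:
p: mixed (not pure)
q: pure positive
r: mixed (not pure)
Pure literal count = 1

1


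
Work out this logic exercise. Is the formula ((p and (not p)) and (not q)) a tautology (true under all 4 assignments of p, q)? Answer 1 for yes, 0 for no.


Check all 4 assignments:
p=0, q=0: 0
p=0, q=1: 0
p=1, q=0: 0
p=1, q=1: 0
Satisfying count = 0/4.
Tautology iff count = 4: no.

0


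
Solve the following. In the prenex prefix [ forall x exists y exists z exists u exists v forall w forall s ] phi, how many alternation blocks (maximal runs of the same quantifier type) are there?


Quantifier-type sequence: A E E E E A A  (A=forall, E=exists)
Group into maximal same-type runs:
  Ax1 | Ex4 | Ax2
Number of blocks = 3

3


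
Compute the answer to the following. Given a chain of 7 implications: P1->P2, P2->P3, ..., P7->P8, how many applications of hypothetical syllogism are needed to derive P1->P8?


With 7 implications in a chain connecting 8 propositions:
P1->P2, P2->P3, ..., P7->P8
Steps needed = (number of implications) - 1 = 7 - 1 = 6

6


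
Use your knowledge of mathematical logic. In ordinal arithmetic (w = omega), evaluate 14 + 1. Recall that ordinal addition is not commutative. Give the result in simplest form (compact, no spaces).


Compute 14 + 1.
Ordinal + is associative but NOT commutative; for finite n>0, n + w = w but w + n stays w+n.
Both operands finite; ordinal + agrees with natural +: 14 + 1 = 15.
Result = 15

15


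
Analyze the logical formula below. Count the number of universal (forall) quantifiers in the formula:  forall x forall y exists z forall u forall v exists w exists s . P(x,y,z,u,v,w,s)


Quantifier prefix: forall x forall y exists z forall u forall v exists w exists s
Mark each quantifier type:
  U U E U U E E
Universal count = 4, Existential count = 3
Asked for universal (forall) quantifiers: 4

4


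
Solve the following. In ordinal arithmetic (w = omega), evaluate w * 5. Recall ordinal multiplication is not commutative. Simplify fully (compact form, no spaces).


Compute w * 5.
Ordinal * is associative and left-distributive over +, but NOT commutative; for finite n>1, n*w = w but w*n stays w*n.
w * 5 means 5 copies of w concatenated: w*5.
Result = w*5

w*5


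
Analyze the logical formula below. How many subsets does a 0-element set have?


The power set of a set with n elements has 2^n elements.
|P(S)| = 2^0 = 1

1


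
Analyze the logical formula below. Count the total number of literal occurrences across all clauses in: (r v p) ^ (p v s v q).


Counting literals in each clause:
Clause 1: 2 literal(s)
Clause 2: 3 literal(s)
Total = 5

5


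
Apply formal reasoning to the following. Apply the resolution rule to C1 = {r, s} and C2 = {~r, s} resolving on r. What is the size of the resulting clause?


Remove r from C1 and ~r from C2.
C1 remainder: {s}
C2 remainder: {s}
Union (resolvent): {s}
Resolvent has 1 literal(s).

1


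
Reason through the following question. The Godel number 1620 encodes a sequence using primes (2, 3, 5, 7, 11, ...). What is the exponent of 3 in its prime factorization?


Factorize 1620 by dividing by 3 repeatedly.
Division steps: 3 divides 1620 exactly 4 time(s).
Exponent of 3 = 4

4


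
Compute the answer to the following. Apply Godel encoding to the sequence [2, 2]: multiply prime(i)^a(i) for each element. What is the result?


Encode each element as an exponent of the corresponding prime:
  2^2 = 4
  3^2 = 9
Product = 4 * 9 = 36

36


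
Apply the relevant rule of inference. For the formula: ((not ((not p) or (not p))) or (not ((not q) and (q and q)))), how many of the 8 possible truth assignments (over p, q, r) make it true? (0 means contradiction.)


Check all 8 assignments:
p=0, q=0, r=0: 1
p=0, q=0, r=1: 1
p=0, q=1, r=0: 1
p=0, q=1, r=1: 1
p=1, q=0, r=0: 1
p=1, q=0, r=1: 1
p=1, q=1, r=0: 1
p=1, q=1, r=1: 1
Count of True = 8

8


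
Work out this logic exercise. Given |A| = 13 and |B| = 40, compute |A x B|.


The Cartesian product A x B contains all ordered pairs (a, b).
|A x B| = |A| * |B| = 13 * 40 = 520

520


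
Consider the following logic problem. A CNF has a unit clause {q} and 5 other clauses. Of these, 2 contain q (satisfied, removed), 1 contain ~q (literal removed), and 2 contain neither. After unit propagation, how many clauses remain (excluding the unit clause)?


Satisfied (removed): 2
Shortened (remain): 1
Unchanged (remain): 2
Remaining = 1 + 2 = 3

3


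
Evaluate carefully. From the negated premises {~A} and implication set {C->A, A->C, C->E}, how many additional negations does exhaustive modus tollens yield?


Initial negated facts: {~A}
Apply modus tollens to closure:
  ~A and C->A  =>  ~C
Final negated: {~A, ~C}
New negations: {~C}
Count = 1

1


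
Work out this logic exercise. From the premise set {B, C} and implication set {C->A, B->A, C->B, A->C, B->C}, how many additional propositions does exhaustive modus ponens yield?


Initial facts: {B, C}
Apply modus ponens to closure:
  C and C->A  =>  A
Final known: {A, B, C}
New propositions: {A}
Count = 1

1


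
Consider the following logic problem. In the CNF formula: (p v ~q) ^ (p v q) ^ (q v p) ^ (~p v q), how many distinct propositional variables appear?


Identify each variable that appears in the formula.
Variables found: p, q
Count = 2

2
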